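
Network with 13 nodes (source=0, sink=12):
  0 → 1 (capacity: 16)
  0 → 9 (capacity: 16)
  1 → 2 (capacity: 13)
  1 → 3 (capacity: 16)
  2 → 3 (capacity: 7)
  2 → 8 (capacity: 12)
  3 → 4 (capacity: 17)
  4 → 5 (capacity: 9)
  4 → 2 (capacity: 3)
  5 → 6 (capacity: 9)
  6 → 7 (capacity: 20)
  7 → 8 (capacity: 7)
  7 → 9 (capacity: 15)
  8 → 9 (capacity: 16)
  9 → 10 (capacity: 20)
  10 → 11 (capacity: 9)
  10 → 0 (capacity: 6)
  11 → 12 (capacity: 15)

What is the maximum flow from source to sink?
Maximum flow = 9

Max flow: 9

Flow assignment:
  0 → 1: 15/16
  1 → 2: 12/13
  1 → 3: 3/16
  2 → 3: 1/7
  2 → 8: 11/12
  3 → 4: 4/17
  4 → 5: 4/9
  5 → 6: 4/9
  6 → 7: 4/20
  7 → 8: 1/7
  7 → 9: 3/15
  8 → 9: 12/16
  9 → 10: 15/20
  10 → 11: 9/9
  10 → 0: 6/6
  11 → 12: 9/15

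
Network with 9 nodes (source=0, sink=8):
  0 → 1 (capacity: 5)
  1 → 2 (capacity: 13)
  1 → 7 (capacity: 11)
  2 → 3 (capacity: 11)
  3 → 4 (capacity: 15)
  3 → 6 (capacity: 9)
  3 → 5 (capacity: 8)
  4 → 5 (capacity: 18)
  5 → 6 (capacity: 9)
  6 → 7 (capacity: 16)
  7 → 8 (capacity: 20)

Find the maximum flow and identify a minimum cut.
Max flow = 5, Min cut edges: (0,1)

Maximum flow: 5
Minimum cut: (0,1)
Partition: S = [0], T = [1, 2, 3, 4, 5, 6, 7, 8]

Max-flow min-cut theorem verified: both equal 5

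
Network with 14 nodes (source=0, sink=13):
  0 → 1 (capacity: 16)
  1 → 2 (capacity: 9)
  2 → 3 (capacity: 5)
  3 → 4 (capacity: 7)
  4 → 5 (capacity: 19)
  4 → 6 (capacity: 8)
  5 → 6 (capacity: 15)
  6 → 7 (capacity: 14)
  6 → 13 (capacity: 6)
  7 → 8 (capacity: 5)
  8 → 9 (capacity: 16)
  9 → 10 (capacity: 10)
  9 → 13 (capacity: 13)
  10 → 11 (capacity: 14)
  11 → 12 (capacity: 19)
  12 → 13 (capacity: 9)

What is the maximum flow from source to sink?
Maximum flow = 5

Max flow: 5

Flow assignment:
  0 → 1: 5/16
  1 → 2: 5/9
  2 → 3: 5/5
  3 → 4: 5/7
  4 → 6: 5/8
  6 → 13: 5/6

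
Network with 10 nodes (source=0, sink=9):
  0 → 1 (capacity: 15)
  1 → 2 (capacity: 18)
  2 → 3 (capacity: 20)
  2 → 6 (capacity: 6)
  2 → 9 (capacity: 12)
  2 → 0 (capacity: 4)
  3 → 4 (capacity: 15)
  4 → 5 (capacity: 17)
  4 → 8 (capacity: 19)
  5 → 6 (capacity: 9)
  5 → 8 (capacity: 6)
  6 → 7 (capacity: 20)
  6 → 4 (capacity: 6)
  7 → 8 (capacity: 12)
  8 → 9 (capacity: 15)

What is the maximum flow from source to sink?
Maximum flow = 15

Max flow: 15

Flow assignment:
  0 → 1: 15/15
  1 → 2: 15/18
  2 → 3: 3/20
  2 → 9: 12/12
  3 → 4: 3/15
  4 → 8: 3/19
  8 → 9: 3/15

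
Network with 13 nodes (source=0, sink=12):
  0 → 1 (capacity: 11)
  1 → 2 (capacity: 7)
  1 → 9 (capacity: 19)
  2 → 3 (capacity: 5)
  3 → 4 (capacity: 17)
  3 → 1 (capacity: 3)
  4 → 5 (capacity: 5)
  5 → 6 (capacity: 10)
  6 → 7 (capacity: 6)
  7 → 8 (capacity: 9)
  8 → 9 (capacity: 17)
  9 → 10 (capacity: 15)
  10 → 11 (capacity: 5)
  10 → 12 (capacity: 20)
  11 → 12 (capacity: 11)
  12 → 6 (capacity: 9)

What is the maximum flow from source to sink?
Maximum flow = 11

Max flow: 11

Flow assignment:
  0 → 1: 11/11
  1 → 9: 11/19
  9 → 10: 11/15
  10 → 12: 11/20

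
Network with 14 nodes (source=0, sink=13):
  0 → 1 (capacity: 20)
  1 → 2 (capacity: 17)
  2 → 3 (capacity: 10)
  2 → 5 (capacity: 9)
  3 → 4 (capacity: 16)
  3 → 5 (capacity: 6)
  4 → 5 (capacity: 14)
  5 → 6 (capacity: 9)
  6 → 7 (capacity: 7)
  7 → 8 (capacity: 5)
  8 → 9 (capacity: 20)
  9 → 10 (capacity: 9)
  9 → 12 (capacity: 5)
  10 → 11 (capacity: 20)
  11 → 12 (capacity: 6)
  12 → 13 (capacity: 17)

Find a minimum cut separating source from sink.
Min cut value = 5, edges: (7,8)

Min cut value: 5
Partition: S = [0, 1, 2, 3, 4, 5, 6, 7], T = [8, 9, 10, 11, 12, 13]
Cut edges: (7,8)

By max-flow min-cut theorem, max flow = min cut = 5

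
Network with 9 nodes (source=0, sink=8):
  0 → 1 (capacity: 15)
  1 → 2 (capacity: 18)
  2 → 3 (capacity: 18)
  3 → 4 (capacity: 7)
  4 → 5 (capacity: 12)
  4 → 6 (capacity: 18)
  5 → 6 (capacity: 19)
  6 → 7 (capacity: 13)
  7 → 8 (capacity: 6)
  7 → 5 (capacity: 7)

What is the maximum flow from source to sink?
Maximum flow = 6

Max flow: 6

Flow assignment:
  0 → 1: 6/15
  1 → 2: 6/18
  2 → 3: 6/18
  3 → 4: 6/7
  4 → 6: 6/18
  6 → 7: 6/13
  7 → 8: 6/6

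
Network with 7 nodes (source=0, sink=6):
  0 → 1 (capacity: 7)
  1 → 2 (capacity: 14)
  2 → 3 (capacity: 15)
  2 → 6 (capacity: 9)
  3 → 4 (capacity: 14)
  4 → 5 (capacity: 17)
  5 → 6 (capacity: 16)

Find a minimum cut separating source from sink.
Min cut value = 7, edges: (0,1)

Min cut value: 7
Partition: S = [0], T = [1, 2, 3, 4, 5, 6]
Cut edges: (0,1)

By max-flow min-cut theorem, max flow = min cut = 7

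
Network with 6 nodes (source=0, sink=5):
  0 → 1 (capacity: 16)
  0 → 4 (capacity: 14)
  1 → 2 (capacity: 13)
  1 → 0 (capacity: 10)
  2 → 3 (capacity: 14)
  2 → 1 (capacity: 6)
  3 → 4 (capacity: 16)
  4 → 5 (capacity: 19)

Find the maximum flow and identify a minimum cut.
Max flow = 19, Min cut edges: (4,5)

Maximum flow: 19
Minimum cut: (4,5)
Partition: S = [0, 1, 2, 3, 4], T = [5]

Max-flow min-cut theorem verified: both equal 19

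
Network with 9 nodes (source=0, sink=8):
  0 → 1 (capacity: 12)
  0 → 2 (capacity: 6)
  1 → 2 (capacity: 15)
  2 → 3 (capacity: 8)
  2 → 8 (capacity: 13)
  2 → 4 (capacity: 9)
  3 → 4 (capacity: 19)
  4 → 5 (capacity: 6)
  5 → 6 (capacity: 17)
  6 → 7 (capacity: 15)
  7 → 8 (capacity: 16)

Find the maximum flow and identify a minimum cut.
Max flow = 18, Min cut edges: (0,1), (0,2)

Maximum flow: 18
Minimum cut: (0,1), (0,2)
Partition: S = [0], T = [1, 2, 3, 4, 5, 6, 7, 8]

Max-flow min-cut theorem verified: both equal 18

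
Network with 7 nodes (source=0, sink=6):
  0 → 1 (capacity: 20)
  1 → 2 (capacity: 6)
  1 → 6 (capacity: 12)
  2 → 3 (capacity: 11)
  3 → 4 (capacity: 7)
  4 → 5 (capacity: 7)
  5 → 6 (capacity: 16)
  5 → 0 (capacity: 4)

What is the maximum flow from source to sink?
Maximum flow = 18

Max flow: 18

Flow assignment:
  0 → 1: 18/20
  1 → 2: 6/6
  1 → 6: 12/12
  2 → 3: 6/11
  3 → 4: 6/7
  4 → 5: 6/7
  5 → 6: 6/16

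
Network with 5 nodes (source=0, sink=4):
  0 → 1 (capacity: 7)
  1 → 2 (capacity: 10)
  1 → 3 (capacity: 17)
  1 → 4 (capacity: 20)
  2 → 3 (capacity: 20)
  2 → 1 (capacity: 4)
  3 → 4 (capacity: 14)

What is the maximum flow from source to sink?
Maximum flow = 7

Max flow: 7

Flow assignment:
  0 → 1: 7/7
  1 → 4: 7/20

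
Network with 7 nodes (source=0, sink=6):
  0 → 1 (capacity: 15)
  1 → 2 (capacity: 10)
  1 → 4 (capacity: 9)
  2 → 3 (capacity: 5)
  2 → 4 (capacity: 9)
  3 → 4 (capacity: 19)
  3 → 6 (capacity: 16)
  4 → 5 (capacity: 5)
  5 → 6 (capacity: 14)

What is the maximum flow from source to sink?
Maximum flow = 10

Max flow: 10

Flow assignment:
  0 → 1: 10/15
  1 → 2: 10/10
  2 → 3: 5/5
  2 → 4: 5/9
  3 → 6: 5/16
  4 → 5: 5/5
  5 → 6: 5/14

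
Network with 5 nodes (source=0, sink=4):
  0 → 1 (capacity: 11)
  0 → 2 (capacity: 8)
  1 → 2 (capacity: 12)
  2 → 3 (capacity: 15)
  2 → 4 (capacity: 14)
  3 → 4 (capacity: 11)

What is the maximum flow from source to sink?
Maximum flow = 19

Max flow: 19

Flow assignment:
  0 → 1: 11/11
  0 → 2: 8/8
  1 → 2: 11/12
  2 → 3: 5/15
  2 → 4: 14/14
  3 → 4: 5/11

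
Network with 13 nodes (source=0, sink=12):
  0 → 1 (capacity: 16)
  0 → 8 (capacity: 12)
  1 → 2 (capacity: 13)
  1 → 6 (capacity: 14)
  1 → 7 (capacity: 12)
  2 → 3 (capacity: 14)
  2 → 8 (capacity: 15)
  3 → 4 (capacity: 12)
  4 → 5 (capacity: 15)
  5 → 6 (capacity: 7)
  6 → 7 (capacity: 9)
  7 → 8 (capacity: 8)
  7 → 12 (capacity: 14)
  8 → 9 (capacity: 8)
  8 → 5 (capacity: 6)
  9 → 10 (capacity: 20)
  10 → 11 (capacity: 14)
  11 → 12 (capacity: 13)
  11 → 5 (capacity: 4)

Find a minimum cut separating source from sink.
Min cut value = 22, edges: (7,12), (8,9)

Min cut value: 22
Partition: S = [0, 1, 2, 3, 4, 5, 6, 7, 8], T = [9, 10, 11, 12]
Cut edges: (7,12), (8,9)

By max-flow min-cut theorem, max flow = min cut = 22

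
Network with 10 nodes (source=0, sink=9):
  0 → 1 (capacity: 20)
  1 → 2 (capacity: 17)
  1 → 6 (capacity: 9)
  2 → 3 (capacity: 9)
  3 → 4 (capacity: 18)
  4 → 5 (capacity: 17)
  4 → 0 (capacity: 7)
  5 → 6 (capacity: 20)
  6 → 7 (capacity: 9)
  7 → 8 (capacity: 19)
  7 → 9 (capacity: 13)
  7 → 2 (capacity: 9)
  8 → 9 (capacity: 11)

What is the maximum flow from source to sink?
Maximum flow = 9

Max flow: 9

Flow assignment:
  0 → 1: 16/20
  1 → 2: 7/17
  1 → 6: 9/9
  2 → 3: 7/9
  3 → 4: 7/18
  4 → 0: 7/7
  6 → 7: 9/9
  7 → 9: 9/13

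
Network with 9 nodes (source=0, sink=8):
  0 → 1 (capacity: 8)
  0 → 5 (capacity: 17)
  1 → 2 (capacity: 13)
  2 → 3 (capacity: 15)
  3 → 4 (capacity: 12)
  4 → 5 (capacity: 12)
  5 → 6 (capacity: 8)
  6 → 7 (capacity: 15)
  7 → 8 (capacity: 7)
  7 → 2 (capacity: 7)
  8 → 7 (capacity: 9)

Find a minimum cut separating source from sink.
Min cut value = 7, edges: (7,8)

Min cut value: 7
Partition: S = [0, 1, 2, 3, 4, 5, 6, 7], T = [8]
Cut edges: (7,8)

By max-flow min-cut theorem, max flow = min cut = 7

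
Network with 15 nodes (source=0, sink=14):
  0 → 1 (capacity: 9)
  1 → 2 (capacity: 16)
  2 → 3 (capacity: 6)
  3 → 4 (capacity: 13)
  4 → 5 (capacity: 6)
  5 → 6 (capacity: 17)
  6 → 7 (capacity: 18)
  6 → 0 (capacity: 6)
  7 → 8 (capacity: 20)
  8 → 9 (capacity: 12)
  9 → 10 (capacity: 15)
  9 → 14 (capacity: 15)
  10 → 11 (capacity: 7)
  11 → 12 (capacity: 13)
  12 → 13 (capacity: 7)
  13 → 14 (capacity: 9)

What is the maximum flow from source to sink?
Maximum flow = 6

Max flow: 6

Flow assignment:
  0 → 1: 6/9
  1 → 2: 6/16
  2 → 3: 6/6
  3 → 4: 6/13
  4 → 5: 6/6
  5 → 6: 6/17
  6 → 7: 6/18
  7 → 8: 6/20
  8 → 9: 6/12
  9 → 14: 6/15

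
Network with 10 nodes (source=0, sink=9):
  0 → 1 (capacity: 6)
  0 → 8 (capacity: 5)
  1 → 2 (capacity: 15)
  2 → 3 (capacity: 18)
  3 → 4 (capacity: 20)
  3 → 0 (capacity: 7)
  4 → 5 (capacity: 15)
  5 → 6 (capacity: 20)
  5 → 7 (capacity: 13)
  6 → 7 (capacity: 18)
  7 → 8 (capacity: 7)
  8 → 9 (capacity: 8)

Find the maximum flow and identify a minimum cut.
Max flow = 8, Min cut edges: (8,9)

Maximum flow: 8
Minimum cut: (8,9)
Partition: S = [0, 1, 2, 3, 4, 5, 6, 7, 8], T = [9]

Max-flow min-cut theorem verified: both equal 8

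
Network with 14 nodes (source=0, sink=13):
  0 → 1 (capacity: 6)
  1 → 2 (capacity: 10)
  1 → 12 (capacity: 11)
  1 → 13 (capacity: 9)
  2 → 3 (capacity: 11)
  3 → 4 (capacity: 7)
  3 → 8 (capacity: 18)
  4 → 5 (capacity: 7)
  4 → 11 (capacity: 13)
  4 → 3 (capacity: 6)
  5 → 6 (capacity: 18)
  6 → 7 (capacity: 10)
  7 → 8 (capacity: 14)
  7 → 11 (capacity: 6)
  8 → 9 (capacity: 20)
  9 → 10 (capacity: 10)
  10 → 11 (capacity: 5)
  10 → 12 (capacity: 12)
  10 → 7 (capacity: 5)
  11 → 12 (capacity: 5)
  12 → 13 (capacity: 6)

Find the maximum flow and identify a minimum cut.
Max flow = 6, Min cut edges: (0,1)

Maximum flow: 6
Minimum cut: (0,1)
Partition: S = [0], T = [1, 2, 3, 4, 5, 6, 7, 8, 9, 10, 11, 12, 13]

Max-flow min-cut theorem verified: both equal 6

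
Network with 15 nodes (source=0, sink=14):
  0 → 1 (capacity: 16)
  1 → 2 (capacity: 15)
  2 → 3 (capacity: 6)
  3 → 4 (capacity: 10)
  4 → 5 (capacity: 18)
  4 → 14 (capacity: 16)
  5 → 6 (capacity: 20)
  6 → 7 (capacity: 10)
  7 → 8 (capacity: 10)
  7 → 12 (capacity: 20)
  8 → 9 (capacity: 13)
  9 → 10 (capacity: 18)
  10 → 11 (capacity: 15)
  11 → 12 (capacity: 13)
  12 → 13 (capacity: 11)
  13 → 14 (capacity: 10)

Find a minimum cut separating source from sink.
Min cut value = 6, edges: (2,3)

Min cut value: 6
Partition: S = [0, 1, 2], T = [3, 4, 5, 6, 7, 8, 9, 10, 11, 12, 13, 14]
Cut edges: (2,3)

By max-flow min-cut theorem, max flow = min cut = 6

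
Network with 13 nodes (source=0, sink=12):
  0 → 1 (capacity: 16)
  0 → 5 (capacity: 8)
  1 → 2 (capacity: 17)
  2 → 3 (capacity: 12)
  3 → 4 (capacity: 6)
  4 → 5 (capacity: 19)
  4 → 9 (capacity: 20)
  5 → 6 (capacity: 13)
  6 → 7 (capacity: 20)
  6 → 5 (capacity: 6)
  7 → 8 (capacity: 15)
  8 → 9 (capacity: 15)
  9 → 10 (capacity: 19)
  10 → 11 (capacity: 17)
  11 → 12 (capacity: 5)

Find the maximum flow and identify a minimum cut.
Max flow = 5, Min cut edges: (11,12)

Maximum flow: 5
Minimum cut: (11,12)
Partition: S = [0, 1, 2, 3, 4, 5, 6, 7, 8, 9, 10, 11], T = [12]

Max-flow min-cut theorem verified: both equal 5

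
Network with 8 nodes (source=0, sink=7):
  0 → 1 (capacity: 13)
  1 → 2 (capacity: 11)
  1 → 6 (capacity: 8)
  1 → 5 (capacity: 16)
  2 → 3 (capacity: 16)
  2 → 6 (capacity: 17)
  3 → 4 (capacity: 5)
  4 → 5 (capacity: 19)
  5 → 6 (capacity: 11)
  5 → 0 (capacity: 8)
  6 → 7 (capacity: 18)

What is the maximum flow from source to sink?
Maximum flow = 13

Max flow: 13

Flow assignment:
  0 → 1: 13/13
  1 → 2: 5/11
  1 → 6: 8/8
  2 → 6: 5/17
  6 → 7: 13/18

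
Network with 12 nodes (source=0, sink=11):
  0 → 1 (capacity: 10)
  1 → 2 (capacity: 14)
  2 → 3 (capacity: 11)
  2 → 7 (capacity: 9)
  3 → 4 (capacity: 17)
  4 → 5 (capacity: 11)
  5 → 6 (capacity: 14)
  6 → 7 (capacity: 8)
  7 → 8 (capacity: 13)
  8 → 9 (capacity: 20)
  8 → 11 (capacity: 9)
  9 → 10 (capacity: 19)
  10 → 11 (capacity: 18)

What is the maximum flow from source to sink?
Maximum flow = 10

Max flow: 10

Flow assignment:
  0 → 1: 10/10
  1 → 2: 10/14
  2 → 3: 1/11
  2 → 7: 9/9
  3 → 4: 1/17
  4 → 5: 1/11
  5 → 6: 1/14
  6 → 7: 1/8
  7 → 8: 10/13
  8 → 9: 1/20
  8 → 11: 9/9
  9 → 10: 1/19
  10 → 11: 1/18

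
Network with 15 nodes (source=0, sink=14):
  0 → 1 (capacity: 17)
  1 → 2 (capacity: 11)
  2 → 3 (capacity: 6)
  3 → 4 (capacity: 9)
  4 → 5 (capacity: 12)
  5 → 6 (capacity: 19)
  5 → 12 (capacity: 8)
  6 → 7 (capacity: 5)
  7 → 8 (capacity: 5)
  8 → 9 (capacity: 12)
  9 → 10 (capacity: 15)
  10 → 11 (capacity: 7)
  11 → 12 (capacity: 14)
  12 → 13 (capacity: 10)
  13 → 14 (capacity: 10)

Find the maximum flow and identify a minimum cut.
Max flow = 6, Min cut edges: (2,3)

Maximum flow: 6
Minimum cut: (2,3)
Partition: S = [0, 1, 2], T = [3, 4, 5, 6, 7, 8, 9, 10, 11, 12, 13, 14]

Max-flow min-cut theorem verified: both equal 6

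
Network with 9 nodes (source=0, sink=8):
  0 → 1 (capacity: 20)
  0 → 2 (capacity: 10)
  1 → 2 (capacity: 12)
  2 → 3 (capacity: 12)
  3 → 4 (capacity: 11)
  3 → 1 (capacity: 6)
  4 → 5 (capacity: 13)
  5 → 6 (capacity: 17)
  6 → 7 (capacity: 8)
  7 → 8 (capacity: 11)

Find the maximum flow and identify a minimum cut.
Max flow = 8, Min cut edges: (6,7)

Maximum flow: 8
Minimum cut: (6,7)
Partition: S = [0, 1, 2, 3, 4, 5, 6], T = [7, 8]

Max-flow min-cut theorem verified: both equal 8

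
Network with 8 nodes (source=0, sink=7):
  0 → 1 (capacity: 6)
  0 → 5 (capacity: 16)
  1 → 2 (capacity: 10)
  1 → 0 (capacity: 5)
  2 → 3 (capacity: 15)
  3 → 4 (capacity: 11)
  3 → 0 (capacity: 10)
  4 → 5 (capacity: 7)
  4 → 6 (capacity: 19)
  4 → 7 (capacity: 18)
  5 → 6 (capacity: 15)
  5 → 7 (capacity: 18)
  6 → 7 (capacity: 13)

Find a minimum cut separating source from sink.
Min cut value = 22, edges: (0,1), (0,5)

Min cut value: 22
Partition: S = [0], T = [1, 2, 3, 4, 5, 6, 7]
Cut edges: (0,1), (0,5)

By max-flow min-cut theorem, max flow = min cut = 22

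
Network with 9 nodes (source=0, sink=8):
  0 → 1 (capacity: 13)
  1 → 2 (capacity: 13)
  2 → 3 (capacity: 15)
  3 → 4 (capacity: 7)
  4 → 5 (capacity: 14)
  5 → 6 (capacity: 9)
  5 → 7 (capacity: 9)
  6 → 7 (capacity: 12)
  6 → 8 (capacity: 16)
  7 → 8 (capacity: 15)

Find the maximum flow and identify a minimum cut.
Max flow = 7, Min cut edges: (3,4)

Maximum flow: 7
Minimum cut: (3,4)
Partition: S = [0, 1, 2, 3], T = [4, 5, 6, 7, 8]

Max-flow min-cut theorem verified: both equal 7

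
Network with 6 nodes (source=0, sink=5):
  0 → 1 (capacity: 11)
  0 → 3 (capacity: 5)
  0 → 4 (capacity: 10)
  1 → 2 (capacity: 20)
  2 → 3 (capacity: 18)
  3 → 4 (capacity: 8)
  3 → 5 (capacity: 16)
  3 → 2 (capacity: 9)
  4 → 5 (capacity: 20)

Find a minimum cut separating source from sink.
Min cut value = 26, edges: (0,1), (0,3), (0,4)

Min cut value: 26
Partition: S = [0], T = [1, 2, 3, 4, 5]
Cut edges: (0,1), (0,3), (0,4)

By max-flow min-cut theorem, max flow = min cut = 26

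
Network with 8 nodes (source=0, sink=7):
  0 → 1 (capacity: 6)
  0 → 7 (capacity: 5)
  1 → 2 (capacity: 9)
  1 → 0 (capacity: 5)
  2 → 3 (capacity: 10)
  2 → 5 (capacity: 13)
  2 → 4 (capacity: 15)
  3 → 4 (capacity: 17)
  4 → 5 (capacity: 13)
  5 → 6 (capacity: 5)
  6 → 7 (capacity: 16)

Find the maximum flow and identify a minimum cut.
Max flow = 10, Min cut edges: (0,7), (5,6)

Maximum flow: 10
Minimum cut: (0,7), (5,6)
Partition: S = [0, 1, 2, 3, 4, 5], T = [6, 7]

Max-flow min-cut theorem verified: both equal 10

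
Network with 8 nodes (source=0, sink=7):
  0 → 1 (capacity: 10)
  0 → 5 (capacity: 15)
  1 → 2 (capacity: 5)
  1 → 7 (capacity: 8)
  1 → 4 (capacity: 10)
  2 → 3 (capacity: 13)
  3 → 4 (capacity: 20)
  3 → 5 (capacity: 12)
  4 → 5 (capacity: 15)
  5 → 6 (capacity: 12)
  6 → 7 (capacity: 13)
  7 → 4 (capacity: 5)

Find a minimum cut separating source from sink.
Min cut value = 20, edges: (1,7), (5,6)

Min cut value: 20
Partition: S = [0, 1, 2, 3, 4, 5], T = [6, 7]
Cut edges: (1,7), (5,6)

By max-flow min-cut theorem, max flow = min cut = 20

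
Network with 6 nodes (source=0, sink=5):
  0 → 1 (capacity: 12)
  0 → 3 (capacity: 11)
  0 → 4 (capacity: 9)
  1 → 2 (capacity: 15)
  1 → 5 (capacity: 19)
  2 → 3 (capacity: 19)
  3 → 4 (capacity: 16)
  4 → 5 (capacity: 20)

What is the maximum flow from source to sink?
Maximum flow = 32

Max flow: 32

Flow assignment:
  0 → 1: 12/12
  0 → 3: 11/11
  0 → 4: 9/9
  1 → 5: 12/19
  3 → 4: 11/16
  4 → 5: 20/20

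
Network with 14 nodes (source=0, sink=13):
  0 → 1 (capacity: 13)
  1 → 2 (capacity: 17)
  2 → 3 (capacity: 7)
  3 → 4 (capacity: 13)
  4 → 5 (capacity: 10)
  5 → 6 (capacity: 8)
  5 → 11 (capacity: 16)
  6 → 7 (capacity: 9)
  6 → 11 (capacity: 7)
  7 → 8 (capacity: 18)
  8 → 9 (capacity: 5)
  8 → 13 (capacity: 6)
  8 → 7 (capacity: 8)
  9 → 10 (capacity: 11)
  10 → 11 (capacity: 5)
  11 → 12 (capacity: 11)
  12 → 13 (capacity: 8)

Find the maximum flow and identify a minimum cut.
Max flow = 7, Min cut edges: (2,3)

Maximum flow: 7
Minimum cut: (2,3)
Partition: S = [0, 1, 2], T = [3, 4, 5, 6, 7, 8, 9, 10, 11, 12, 13]

Max-flow min-cut theorem verified: both equal 7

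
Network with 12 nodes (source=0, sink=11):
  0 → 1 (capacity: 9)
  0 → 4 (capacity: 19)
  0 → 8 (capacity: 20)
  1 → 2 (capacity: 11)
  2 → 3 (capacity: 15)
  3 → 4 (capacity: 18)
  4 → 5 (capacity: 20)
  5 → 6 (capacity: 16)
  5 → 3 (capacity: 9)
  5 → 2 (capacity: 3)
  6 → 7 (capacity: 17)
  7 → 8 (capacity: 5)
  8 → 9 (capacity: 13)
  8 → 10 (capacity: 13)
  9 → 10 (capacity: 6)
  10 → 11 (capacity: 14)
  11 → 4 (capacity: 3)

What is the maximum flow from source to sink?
Maximum flow = 14

Max flow: 14

Flow assignment:
  0 → 1: 5/9
  0 → 8: 9/20
  1 → 2: 5/11
  2 → 3: 5/15
  3 → 4: 5/18
  4 → 5: 5/20
  5 → 6: 5/16
  6 → 7: 5/17
  7 → 8: 5/5
  8 → 9: 1/13
  8 → 10: 13/13
  9 → 10: 1/6
  10 → 11: 14/14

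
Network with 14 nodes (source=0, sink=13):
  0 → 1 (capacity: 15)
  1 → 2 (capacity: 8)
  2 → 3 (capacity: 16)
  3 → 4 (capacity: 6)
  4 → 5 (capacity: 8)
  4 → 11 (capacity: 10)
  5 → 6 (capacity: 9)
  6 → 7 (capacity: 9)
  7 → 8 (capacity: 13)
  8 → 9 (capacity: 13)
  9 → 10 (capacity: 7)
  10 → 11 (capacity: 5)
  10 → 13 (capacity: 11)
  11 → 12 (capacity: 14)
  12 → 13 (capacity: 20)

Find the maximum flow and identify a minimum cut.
Max flow = 6, Min cut edges: (3,4)

Maximum flow: 6
Minimum cut: (3,4)
Partition: S = [0, 1, 2, 3], T = [4, 5, 6, 7, 8, 9, 10, 11, 12, 13]

Max-flow min-cut theorem verified: both equal 6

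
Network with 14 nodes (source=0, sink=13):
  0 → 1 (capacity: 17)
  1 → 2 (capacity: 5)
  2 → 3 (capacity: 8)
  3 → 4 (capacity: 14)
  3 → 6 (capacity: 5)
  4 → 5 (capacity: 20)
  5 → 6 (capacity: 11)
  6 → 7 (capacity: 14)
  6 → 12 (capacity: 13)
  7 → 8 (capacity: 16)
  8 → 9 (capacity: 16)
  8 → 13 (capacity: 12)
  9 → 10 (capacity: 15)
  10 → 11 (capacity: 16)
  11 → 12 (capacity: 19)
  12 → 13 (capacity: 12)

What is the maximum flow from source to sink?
Maximum flow = 5

Max flow: 5

Flow assignment:
  0 → 1: 5/17
  1 → 2: 5/5
  2 → 3: 5/8
  3 → 6: 5/5
  6 → 12: 5/13
  12 → 13: 5/12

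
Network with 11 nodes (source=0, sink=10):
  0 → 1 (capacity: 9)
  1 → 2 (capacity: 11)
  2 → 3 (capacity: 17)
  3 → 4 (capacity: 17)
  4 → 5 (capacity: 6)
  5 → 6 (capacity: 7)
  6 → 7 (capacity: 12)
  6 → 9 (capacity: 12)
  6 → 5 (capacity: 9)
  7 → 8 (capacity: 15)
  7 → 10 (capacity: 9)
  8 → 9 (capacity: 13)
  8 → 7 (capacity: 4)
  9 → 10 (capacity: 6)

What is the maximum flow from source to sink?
Maximum flow = 6

Max flow: 6

Flow assignment:
  0 → 1: 6/9
  1 → 2: 6/11
  2 → 3: 6/17
  3 → 4: 6/17
  4 → 5: 6/6
  5 → 6: 6/7
  6 → 7: 6/12
  7 → 10: 6/9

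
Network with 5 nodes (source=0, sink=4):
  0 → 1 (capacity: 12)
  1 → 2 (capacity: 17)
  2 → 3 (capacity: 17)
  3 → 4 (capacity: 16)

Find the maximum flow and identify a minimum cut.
Max flow = 12, Min cut edges: (0,1)

Maximum flow: 12
Minimum cut: (0,1)
Partition: S = [0], T = [1, 2, 3, 4]

Max-flow min-cut theorem verified: both equal 12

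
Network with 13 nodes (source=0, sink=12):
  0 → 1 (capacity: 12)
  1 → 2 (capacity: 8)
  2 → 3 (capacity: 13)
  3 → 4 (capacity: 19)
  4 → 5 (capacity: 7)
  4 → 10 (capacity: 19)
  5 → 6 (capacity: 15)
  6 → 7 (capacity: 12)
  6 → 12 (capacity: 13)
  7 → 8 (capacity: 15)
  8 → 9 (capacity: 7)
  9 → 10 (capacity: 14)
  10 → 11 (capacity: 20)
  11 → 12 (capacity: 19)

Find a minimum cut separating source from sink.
Min cut value = 8, edges: (1,2)

Min cut value: 8
Partition: S = [0, 1], T = [2, 3, 4, 5, 6, 7, 8, 9, 10, 11, 12]
Cut edges: (1,2)

By max-flow min-cut theorem, max flow = min cut = 8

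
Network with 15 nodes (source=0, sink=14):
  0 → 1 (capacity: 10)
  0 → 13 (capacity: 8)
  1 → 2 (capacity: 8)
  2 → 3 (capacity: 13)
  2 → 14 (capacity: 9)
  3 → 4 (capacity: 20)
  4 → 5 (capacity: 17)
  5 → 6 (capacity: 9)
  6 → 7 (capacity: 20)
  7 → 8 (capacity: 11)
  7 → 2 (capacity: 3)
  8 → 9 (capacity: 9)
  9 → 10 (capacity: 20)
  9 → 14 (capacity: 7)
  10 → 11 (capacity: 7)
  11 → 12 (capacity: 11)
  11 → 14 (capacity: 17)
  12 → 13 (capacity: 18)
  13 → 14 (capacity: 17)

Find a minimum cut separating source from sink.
Min cut value = 16, edges: (0,13), (1,2)

Min cut value: 16
Partition: S = [0, 1], T = [2, 3, 4, 5, 6, 7, 8, 9, 10, 11, 12, 13, 14]
Cut edges: (0,13), (1,2)

By max-flow min-cut theorem, max flow = min cut = 16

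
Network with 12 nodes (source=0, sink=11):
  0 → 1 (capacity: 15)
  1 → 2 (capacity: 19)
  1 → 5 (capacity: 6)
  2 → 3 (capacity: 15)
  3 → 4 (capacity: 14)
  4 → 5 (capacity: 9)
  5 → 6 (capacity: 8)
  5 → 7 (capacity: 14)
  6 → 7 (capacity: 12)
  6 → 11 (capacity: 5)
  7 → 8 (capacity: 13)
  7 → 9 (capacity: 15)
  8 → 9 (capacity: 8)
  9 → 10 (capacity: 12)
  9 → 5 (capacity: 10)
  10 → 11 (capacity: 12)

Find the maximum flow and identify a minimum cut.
Max flow = 15, Min cut edges: (1,5), (4,5)

Maximum flow: 15
Minimum cut: (1,5), (4,5)
Partition: S = [0, 1, 2, 3, 4], T = [5, 6, 7, 8, 9, 10, 11]

Max-flow min-cut theorem verified: both equal 15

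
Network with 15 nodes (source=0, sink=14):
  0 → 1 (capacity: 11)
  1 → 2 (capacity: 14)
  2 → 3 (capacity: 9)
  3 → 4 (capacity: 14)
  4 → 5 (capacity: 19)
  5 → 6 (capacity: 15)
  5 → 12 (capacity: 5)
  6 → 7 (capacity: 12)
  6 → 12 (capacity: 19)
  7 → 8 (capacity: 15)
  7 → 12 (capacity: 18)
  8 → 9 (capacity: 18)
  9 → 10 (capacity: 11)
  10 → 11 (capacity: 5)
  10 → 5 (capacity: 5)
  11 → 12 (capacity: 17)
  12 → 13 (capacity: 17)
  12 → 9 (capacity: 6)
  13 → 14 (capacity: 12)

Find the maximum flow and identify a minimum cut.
Max flow = 9, Min cut edges: (2,3)

Maximum flow: 9
Minimum cut: (2,3)
Partition: S = [0, 1, 2], T = [3, 4, 5, 6, 7, 8, 9, 10, 11, 12, 13, 14]

Max-flow min-cut theorem verified: both equal 9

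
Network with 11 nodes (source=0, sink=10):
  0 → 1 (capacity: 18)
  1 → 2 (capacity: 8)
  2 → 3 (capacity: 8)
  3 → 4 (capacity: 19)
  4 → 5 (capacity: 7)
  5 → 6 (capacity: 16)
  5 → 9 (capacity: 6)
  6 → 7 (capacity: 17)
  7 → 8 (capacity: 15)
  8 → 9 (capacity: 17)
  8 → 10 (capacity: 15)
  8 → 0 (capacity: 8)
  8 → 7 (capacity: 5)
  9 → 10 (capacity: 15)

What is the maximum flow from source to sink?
Maximum flow = 7

Max flow: 7

Flow assignment:
  0 → 1: 7/18
  1 → 2: 7/8
  2 → 3: 7/8
  3 → 4: 7/19
  4 → 5: 7/7
  5 → 6: 1/16
  5 → 9: 6/6
  6 → 7: 1/17
  7 → 8: 1/15
  8 → 10: 1/15
  9 → 10: 6/15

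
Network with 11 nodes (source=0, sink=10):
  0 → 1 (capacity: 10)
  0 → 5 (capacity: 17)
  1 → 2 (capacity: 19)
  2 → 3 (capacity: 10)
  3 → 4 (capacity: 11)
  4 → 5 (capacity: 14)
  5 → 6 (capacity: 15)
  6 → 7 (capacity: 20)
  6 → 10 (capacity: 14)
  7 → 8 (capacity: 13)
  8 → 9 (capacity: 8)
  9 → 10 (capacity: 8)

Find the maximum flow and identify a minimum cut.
Max flow = 15, Min cut edges: (5,6)

Maximum flow: 15
Minimum cut: (5,6)
Partition: S = [0, 1, 2, 3, 4, 5], T = [6, 7, 8, 9, 10]

Max-flow min-cut theorem verified: both equal 15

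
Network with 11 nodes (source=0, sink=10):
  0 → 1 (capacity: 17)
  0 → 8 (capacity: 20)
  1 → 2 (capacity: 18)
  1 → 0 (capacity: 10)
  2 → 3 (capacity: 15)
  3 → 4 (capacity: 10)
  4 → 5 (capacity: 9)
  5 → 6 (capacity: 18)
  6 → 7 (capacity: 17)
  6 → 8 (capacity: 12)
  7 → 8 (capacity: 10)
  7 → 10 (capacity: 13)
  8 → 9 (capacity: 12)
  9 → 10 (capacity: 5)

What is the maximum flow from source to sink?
Maximum flow = 14

Max flow: 14

Flow assignment:
  0 → 1: 9/17
  0 → 8: 5/20
  1 → 2: 9/18
  2 → 3: 9/15
  3 → 4: 9/10
  4 → 5: 9/9
  5 → 6: 9/18
  6 → 7: 9/17
  7 → 10: 9/13
  8 → 9: 5/12
  9 → 10: 5/5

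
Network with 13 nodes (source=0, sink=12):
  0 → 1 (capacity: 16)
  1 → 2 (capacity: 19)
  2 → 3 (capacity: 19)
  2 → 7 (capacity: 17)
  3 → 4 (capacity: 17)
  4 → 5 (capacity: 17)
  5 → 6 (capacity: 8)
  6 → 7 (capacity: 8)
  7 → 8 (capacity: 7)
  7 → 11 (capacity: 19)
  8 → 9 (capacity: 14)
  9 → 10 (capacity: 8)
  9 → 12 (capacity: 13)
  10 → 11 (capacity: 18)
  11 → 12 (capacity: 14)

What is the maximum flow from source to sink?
Maximum flow = 16

Max flow: 16

Flow assignment:
  0 → 1: 16/16
  1 → 2: 16/19
  2 → 7: 16/17
  7 → 8: 2/7
  7 → 11: 14/19
  8 → 9: 2/14
  9 → 12: 2/13
  11 → 12: 14/14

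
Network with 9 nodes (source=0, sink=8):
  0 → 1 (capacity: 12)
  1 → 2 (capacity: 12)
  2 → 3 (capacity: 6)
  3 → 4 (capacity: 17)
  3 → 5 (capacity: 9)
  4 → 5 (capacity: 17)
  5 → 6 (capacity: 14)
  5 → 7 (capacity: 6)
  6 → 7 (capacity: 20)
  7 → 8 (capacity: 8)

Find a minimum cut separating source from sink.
Min cut value = 6, edges: (2,3)

Min cut value: 6
Partition: S = [0, 1, 2], T = [3, 4, 5, 6, 7, 8]
Cut edges: (2,3)

By max-flow min-cut theorem, max flow = min cut = 6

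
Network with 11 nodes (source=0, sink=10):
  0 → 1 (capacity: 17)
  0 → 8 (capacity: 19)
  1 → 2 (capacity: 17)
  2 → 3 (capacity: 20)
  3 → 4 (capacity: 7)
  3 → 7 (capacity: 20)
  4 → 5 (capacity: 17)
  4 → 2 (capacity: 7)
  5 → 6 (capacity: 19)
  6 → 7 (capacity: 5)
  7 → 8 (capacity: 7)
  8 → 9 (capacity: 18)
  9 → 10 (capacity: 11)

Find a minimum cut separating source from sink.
Min cut value = 11, edges: (9,10)

Min cut value: 11
Partition: S = [0, 1, 2, 3, 4, 5, 6, 7, 8, 9], T = [10]
Cut edges: (9,10)

By max-flow min-cut theorem, max flow = min cut = 11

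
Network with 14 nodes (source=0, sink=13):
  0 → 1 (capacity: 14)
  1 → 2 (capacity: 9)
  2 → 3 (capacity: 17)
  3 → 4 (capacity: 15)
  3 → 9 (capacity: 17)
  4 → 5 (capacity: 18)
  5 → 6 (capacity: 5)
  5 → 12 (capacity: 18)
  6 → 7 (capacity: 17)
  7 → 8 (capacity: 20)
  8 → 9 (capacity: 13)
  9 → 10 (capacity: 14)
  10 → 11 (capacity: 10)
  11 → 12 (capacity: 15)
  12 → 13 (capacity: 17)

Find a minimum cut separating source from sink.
Min cut value = 9, edges: (1,2)

Min cut value: 9
Partition: S = [0, 1], T = [2, 3, 4, 5, 6, 7, 8, 9, 10, 11, 12, 13]
Cut edges: (1,2)

By max-flow min-cut theorem, max flow = min cut = 9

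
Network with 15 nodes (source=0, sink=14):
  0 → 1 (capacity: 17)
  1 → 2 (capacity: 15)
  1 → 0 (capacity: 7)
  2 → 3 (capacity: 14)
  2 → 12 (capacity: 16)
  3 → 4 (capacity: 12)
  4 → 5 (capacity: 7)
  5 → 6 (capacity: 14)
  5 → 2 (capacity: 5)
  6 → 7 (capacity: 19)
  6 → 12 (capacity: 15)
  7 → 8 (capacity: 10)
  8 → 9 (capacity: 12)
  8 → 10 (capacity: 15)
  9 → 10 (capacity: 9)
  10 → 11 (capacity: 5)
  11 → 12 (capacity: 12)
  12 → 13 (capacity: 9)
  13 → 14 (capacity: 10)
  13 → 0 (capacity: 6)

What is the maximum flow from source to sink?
Maximum flow = 9

Max flow: 9

Flow assignment:
  0 → 1: 9/17
  1 → 2: 9/15
  2 → 12: 9/16
  12 → 13: 9/9
  13 → 14: 9/10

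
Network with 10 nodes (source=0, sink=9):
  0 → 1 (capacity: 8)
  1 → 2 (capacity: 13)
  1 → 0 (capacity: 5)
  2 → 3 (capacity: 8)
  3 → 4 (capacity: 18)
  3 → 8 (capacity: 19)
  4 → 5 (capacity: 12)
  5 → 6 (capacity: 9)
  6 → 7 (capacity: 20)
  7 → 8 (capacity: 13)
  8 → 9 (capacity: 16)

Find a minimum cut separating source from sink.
Min cut value = 8, edges: (2,3)

Min cut value: 8
Partition: S = [0, 1, 2], T = [3, 4, 5, 6, 7, 8, 9]
Cut edges: (2,3)

By max-flow min-cut theorem, max flow = min cut = 8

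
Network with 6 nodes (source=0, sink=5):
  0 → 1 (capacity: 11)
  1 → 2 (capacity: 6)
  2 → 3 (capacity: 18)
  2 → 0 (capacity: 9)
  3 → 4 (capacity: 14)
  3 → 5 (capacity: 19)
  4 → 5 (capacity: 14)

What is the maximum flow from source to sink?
Maximum flow = 6

Max flow: 6

Flow assignment:
  0 → 1: 6/11
  1 → 2: 6/6
  2 → 3: 6/18
  3 → 5: 6/19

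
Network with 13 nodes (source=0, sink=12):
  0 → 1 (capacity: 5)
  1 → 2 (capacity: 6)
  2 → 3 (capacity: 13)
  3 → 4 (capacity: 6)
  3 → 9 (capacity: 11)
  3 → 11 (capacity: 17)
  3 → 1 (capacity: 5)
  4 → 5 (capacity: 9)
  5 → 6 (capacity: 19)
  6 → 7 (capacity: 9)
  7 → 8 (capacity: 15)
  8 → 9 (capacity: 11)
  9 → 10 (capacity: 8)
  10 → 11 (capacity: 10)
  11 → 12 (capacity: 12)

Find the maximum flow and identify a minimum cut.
Max flow = 5, Min cut edges: (0,1)

Maximum flow: 5
Minimum cut: (0,1)
Partition: S = [0], T = [1, 2, 3, 4, 5, 6, 7, 8, 9, 10, 11, 12]

Max-flow min-cut theorem verified: both equal 5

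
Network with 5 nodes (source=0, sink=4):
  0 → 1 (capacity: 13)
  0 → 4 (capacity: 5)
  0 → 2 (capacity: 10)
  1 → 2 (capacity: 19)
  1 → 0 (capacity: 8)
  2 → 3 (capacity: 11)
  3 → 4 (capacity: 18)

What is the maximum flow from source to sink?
Maximum flow = 16

Max flow: 16

Flow assignment:
  0 → 1: 11/13
  0 → 4: 5/5
  1 → 2: 11/19
  2 → 3: 11/11
  3 → 4: 11/18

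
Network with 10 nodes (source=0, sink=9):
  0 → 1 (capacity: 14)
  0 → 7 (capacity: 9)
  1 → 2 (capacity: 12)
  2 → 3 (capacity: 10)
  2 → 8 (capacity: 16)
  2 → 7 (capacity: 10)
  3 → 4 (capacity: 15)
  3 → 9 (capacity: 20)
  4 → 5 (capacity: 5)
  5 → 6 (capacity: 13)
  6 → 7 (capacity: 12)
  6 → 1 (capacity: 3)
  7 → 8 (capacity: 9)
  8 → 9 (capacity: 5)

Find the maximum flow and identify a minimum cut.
Max flow = 15, Min cut edges: (2,3), (8,9)

Maximum flow: 15
Minimum cut: (2,3), (8,9)
Partition: S = [0, 1, 2, 4, 5, 6, 7, 8], T = [3, 9]

Max-flow min-cut theorem verified: both equal 15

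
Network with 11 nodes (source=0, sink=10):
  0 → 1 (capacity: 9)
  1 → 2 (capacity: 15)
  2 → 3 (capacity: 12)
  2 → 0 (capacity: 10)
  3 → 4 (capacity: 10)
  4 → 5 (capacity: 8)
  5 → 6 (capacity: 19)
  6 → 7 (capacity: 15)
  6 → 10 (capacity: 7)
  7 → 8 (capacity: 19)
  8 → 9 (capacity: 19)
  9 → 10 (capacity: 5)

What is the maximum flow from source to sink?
Maximum flow = 8

Max flow: 8

Flow assignment:
  0 → 1: 9/9
  1 → 2: 9/15
  2 → 3: 8/12
  2 → 0: 1/10
  3 → 4: 8/10
  4 → 5: 8/8
  5 → 6: 8/19
  6 → 7: 1/15
  6 → 10: 7/7
  7 → 8: 1/19
  8 → 9: 1/19
  9 → 10: 1/5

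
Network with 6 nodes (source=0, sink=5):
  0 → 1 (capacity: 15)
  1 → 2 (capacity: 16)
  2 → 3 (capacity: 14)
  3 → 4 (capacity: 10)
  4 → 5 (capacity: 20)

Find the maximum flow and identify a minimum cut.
Max flow = 10, Min cut edges: (3,4)

Maximum flow: 10
Minimum cut: (3,4)
Partition: S = [0, 1, 2, 3], T = [4, 5]

Max-flow min-cut theorem verified: both equal 10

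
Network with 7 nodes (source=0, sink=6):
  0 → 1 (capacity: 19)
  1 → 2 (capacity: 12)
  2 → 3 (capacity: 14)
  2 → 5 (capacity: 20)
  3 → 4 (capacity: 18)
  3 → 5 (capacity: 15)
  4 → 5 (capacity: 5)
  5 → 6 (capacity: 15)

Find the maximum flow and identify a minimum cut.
Max flow = 12, Min cut edges: (1,2)

Maximum flow: 12
Minimum cut: (1,2)
Partition: S = [0, 1], T = [2, 3, 4, 5, 6]

Max-flow min-cut theorem verified: both equal 12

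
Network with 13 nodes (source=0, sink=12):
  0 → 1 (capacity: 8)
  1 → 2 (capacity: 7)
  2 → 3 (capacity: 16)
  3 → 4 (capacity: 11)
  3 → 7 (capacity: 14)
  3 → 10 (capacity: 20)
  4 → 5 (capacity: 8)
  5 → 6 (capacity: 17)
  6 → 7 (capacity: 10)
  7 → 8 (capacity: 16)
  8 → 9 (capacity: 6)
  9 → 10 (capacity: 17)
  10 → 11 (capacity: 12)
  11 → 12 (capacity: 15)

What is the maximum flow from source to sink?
Maximum flow = 7

Max flow: 7

Flow assignment:
  0 → 1: 7/8
  1 → 2: 7/7
  2 → 3: 7/16
  3 → 10: 7/20
  10 → 11: 7/12
  11 → 12: 7/15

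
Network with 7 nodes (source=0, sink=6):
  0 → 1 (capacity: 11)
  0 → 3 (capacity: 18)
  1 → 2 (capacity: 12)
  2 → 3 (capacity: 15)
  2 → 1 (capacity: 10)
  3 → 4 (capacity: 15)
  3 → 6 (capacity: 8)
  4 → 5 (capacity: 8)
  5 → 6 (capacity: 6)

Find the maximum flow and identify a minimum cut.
Max flow = 14, Min cut edges: (3,6), (5,6)

Maximum flow: 14
Minimum cut: (3,6), (5,6)
Partition: S = [0, 1, 2, 3, 4, 5], T = [6]

Max-flow min-cut theorem verified: both equal 14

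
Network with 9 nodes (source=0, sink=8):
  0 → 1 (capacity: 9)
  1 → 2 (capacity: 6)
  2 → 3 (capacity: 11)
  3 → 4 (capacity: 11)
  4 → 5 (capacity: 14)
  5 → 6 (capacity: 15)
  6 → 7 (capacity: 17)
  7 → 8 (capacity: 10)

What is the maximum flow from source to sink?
Maximum flow = 6

Max flow: 6

Flow assignment:
  0 → 1: 6/9
  1 → 2: 6/6
  2 → 3: 6/11
  3 → 4: 6/11
  4 → 5: 6/14
  5 → 6: 6/15
  6 → 7: 6/17
  7 → 8: 6/10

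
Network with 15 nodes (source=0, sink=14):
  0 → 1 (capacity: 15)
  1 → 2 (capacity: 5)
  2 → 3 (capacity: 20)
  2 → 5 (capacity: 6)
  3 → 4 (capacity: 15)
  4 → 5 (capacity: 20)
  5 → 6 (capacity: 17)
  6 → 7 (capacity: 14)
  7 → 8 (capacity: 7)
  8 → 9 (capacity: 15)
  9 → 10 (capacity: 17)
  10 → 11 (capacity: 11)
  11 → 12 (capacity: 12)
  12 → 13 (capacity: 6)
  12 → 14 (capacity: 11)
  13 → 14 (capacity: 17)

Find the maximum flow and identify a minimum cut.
Max flow = 5, Min cut edges: (1,2)

Maximum flow: 5
Minimum cut: (1,2)
Partition: S = [0, 1], T = [2, 3, 4, 5, 6, 7, 8, 9, 10, 11, 12, 13, 14]

Max-flow min-cut theorem verified: both equal 5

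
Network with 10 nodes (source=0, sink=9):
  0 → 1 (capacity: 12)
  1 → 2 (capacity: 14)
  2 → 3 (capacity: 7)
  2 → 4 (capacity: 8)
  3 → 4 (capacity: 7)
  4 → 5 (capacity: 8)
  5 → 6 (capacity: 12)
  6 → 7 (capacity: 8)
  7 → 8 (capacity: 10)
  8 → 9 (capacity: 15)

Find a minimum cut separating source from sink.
Min cut value = 8, edges: (6,7)

Min cut value: 8
Partition: S = [0, 1, 2, 3, 4, 5, 6], T = [7, 8, 9]
Cut edges: (6,7)

By max-flow min-cut theorem, max flow = min cut = 8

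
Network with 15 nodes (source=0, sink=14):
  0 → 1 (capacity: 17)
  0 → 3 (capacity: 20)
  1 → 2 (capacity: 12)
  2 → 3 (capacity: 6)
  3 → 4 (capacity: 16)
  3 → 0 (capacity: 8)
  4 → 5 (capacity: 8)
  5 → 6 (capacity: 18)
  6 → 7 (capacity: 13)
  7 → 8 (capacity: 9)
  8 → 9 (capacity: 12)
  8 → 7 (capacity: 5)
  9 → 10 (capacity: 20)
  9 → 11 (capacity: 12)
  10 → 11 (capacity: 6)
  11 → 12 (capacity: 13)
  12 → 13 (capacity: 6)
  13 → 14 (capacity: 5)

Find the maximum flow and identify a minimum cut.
Max flow = 5, Min cut edges: (13,14)

Maximum flow: 5
Minimum cut: (13,14)
Partition: S = [0, 1, 2, 3, 4, 5, 6, 7, 8, 9, 10, 11, 12, 13], T = [14]

Max-flow min-cut theorem verified: both equal 5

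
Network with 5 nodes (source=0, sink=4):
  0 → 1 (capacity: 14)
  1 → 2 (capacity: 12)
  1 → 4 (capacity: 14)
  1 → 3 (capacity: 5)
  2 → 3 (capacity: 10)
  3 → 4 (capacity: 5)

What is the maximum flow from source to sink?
Maximum flow = 14

Max flow: 14

Flow assignment:
  0 → 1: 14/14
  1 → 4: 14/14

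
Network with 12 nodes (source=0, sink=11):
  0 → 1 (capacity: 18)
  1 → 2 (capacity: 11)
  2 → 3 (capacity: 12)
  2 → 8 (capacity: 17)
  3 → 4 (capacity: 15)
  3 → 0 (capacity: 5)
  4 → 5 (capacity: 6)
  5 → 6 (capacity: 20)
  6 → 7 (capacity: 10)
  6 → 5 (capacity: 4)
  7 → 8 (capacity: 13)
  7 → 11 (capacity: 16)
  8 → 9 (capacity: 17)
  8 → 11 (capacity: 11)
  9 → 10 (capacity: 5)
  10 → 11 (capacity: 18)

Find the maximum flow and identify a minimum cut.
Max flow = 11, Min cut edges: (1,2)

Maximum flow: 11
Minimum cut: (1,2)
Partition: S = [0, 1], T = [2, 3, 4, 5, 6, 7, 8, 9, 10, 11]

Max-flow min-cut theorem verified: both equal 11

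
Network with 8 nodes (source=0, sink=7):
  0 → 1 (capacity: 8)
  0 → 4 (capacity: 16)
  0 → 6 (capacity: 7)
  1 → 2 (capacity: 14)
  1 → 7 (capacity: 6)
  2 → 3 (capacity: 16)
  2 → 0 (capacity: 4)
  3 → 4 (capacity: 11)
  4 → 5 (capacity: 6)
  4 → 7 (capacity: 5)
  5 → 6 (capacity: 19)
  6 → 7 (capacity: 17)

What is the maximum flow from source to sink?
Maximum flow = 24

Max flow: 24

Flow assignment:
  0 → 1: 6/8
  0 → 4: 11/16
  0 → 6: 7/7
  1 → 7: 6/6
  4 → 5: 6/6
  4 → 7: 5/5
  5 → 6: 6/19
  6 → 7: 13/17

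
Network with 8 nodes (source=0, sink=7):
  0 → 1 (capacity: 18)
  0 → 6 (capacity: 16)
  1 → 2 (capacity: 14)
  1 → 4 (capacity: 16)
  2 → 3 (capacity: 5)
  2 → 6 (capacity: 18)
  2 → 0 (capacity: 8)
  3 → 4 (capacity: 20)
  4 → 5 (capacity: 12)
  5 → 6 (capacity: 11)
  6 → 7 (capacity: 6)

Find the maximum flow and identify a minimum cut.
Max flow = 6, Min cut edges: (6,7)

Maximum flow: 6
Minimum cut: (6,7)
Partition: S = [0, 1, 2, 3, 4, 5, 6], T = [7]

Max-flow min-cut theorem verified: both equal 6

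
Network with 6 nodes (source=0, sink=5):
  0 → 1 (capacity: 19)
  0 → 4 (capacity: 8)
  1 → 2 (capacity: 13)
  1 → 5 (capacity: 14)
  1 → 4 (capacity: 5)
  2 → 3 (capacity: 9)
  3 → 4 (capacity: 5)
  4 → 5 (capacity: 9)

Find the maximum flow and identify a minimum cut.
Max flow = 23, Min cut edges: (1,5), (4,5)

Maximum flow: 23
Minimum cut: (1,5), (4,5)
Partition: S = [0, 1, 2, 3, 4], T = [5]

Max-flow min-cut theorem verified: both equal 23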